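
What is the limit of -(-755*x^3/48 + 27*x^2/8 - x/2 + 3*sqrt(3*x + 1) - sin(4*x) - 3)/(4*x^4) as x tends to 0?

Substitution gives 0/0 (the numerator vanishes to order 4).
Expand each term to order x^4: the coefficient of x^4 in 3·√(1 + 3x) is -1215/128 and in −sin(4x) is 0.
Lower-order terms cancel with the polynomial part, so the numerator is (-1215/128)·x^4 + o(x^4), and the limit is (-1215/128)/(-4) = 1215/512.

1215/512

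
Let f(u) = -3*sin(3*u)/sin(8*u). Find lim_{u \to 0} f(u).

Substitution gives 0/0.
Divide numerator and denominator by u: sin(3u)/u → 3 and sin(8u)/u → 8, so the limit is -3·3/8 = -9/8.

-9/8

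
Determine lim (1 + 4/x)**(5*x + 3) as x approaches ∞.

Let L be the limit and take ln: ln L = lim (5x + 3)·ln(1 + 4/x) = lim (5x + 3)·(4/x + O(1/x²)) = 20.
Hence L = e^(20).

e^(20)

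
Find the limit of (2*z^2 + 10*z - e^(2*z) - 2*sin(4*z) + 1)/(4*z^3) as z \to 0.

5

Substitution gives 0/0; apply L'Hôpital's rule 3 times.
After differentiating numerator and denominator 3 times the quotient is (-8*e^(2*z) + 128*cos(4*z))/(24); at z = 0 this is 5.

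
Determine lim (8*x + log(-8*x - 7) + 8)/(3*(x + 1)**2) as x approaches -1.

-32/3

Direct substitution gives 0/0.
Apply L'Hôpital: lim (8 - 8/(-8*x - 7))/(6*x + 6), still 0/0.
After 2 applications of L'Hôpital's rule the quotient is (-64/(-8*x - 7)^2)/(6); substituting x = -1 gives -32/3.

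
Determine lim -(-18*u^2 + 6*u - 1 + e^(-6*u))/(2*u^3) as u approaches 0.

18

Direct substitution gives 0/0.
Apply L'Hôpital: lim (-36*u + 6 - 6*e^(-6*u))/(-6*u^2), still 0/0.
Apply L'Hôpital: lim (-36 + 36*e^(-6*u))/(-12*u), still 0/0.
After 3 applications of L'Hôpital's rule the quotient is (-216*e^(-6*u))/(-12); substituting u = 0 gives 18.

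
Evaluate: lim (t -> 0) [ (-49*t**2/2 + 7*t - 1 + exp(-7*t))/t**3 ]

Direct substitution gives 0/0.
Apply L'Hôpital: lim (-49*t + 7 - 7*e^(-7*t))/(3*t^2), still 0/0.
Apply L'Hôpital: lim (-49 + 49*e^(-7*t))/(6*t), still 0/0.
After 3 applications of L'Hôpital's rule the quotient is (-343*e^(-7*t))/(6); substituting t = 0 gives -343/6.

-343/6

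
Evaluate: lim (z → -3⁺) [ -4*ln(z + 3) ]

∞

As z → -3⁺, z + 3 → 0⁺ and ln(z + 3) → −∞.
Multiplying by -4 gives ∞.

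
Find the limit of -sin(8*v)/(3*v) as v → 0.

Substitution gives 0/0.
Write it as (8/(-3))·sin(8v)/(8v); since sin(u)/u → 1, the limit is -8/3.

-8/3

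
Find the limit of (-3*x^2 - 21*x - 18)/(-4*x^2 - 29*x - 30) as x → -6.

Since x = -6 makes numerator and denominator zero, (x + 6) divides both.
Cancelling it gives (-3*x - 3)/(-4*x - 5); now plug in x = -6 to get 15/19.

15/19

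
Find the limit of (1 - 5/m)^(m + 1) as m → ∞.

The base → 1 and the exponent → ∞: a 1^∞ form.
Take logarithms: (m + 1)·ln(1 - 5/m). Since ln(1+u) ~ u for small u, this behaves like (m)·(-5/m) → -5.
So the limit is e^(-5).

e^(-5)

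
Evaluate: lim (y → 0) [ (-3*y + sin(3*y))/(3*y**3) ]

-3/2

Direct substitution gives 0/0.
Apply L'Hôpital: lim (3*cos(3*y) - 3)/(9*y^2), still 0/0.
Apply L'Hôpital: lim (-9*sin(3*y))/(18*y), still 0/0.
After 3 applications of L'Hôpital's rule the quotient is (-27*cos(3*y))/(18); substituting y = 0 gives -3/2.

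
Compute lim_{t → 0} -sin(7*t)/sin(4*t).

Substitution gives 0/0.
Divide numerator and denominator by t: sin(7t)/t → 7 and sin(4t)/t → 4, so the limit is -1·7/4 = -7/4.

-7/4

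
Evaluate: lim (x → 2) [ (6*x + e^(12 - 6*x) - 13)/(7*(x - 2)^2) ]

18/7

Direct substitution gives 0/0.
Apply L'Hôpital: lim (6 - 6*e^(12 - 6*x))/(14*x - 28), still 0/0.
After 2 applications of L'Hôpital's rule the quotient is (36*e^(12 - 6*x))/(14); substituting x = 2 gives 18/7.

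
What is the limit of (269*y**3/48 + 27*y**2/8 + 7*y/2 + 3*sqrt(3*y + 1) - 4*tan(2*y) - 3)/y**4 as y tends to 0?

Substitution gives 0/0 (the numerator vanishes to order 4).
Expand each term to order y^4: the coefficient of y^4 in -4·tan(2y) is 0 and in 3·√(1 + 3y) is -1215/128.
Lower-order terms cancel with the polynomial part, so the numerator is (-1215/128)·y^4 + o(y^4), and the limit is (-1215/128)/(1) = -1215/128.

-1215/128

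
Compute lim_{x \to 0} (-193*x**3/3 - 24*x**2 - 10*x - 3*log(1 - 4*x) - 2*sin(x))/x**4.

Substitution gives 0/0 (the numerator vanishes to order 4).
Expand each term to order x^4: the coefficient of x^4 in -2·sin(x) is 0 and in -3·ln(1 - 4x) is 192.
Lower-order terms cancel with the polynomial part, so the numerator is (192)·x^4 + o(x^4), and the limit is (192)/(1) = 192.

192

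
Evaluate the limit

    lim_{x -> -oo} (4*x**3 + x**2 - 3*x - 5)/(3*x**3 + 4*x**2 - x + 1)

Numerator and denominator both have degree 3.
Dividing every term by x^3, all lower-order terms vanish and the limit is the ratio of leading coefficients, 4/(3) = 4/3.

4/3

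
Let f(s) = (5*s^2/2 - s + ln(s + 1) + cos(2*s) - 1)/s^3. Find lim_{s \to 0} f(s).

Substitution gives 0/0; apply L'Hôpital's rule 3 times.
After differentiating numerator and denominator 3 times the quotient is (8*sin(2*s) + 2/(s + 1)^3)/(6); at s = 0 this is 1/3.

1/3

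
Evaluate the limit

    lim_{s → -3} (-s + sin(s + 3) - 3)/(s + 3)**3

Direct substitution gives 0/0.
Apply L'Hôpital: lim (cos(s + 3) - 1)/(3*(s + 3)^2), still 0/0.
Apply L'Hôpital: lim (-sin(s + 3))/(6*s + 18), still 0/0.
After 3 applications of L'Hôpital's rule the quotient is (-cos(s + 3))/(6); substituting s = -3 gives -1/6.

-1/6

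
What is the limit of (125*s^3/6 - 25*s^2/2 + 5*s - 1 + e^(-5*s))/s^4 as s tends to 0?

Direct substitution gives 0/0.
Apply L'Hôpital: lim (125*s^2/2 - 25*s + 5 - 5*e^(-5*s))/(4*s^3), still 0/0.
Apply L'Hôpital: lim (125*s - 25 + 25*e^(-5*s))/(12*s^2), still 0/0.
Apply L'Hôpital: lim (125 - 125*e^(-5*s))/(24*s), still 0/0.
After 4 applications of L'Hôpital's rule the quotient is (625*e^(-5*s))/(24); substituting s = 0 gives 625/24.

625/24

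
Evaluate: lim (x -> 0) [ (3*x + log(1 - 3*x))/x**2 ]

-9/2

Direct substitution gives 0/0.
Apply L'Hôpital: lim (3 - 3/(1 - 3*x))/(2*x), still 0/0.
After 2 applications of L'Hôpital's rule the quotient is (-9/(1 - 3*x)^2)/(2); substituting x = 0 gives -9/2.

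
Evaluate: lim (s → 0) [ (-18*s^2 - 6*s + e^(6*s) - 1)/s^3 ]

Direct substitution gives 0/0.
Apply L'Hôpital: lim (-36*s + 6*e^(6*s) - 6)/(3*s^2), still 0/0.
Apply L'Hôpital: lim (36*e^(6*s) - 36)/(6*s), still 0/0.
After 3 applications of L'Hôpital's rule the quotient is (216*e^(6*s))/(6); substituting s = 0 gives 36.

36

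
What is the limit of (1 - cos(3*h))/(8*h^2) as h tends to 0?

Substitution gives 0/0.
Use (1 − cos u)/u² → 1/2 with u = 3h: the limit is 3²/(2·8) = 9/16.

9/16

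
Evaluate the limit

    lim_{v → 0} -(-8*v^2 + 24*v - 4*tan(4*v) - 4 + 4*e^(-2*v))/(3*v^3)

Substitution gives 0/0 (the numerator vanishes to order 3).
Expand each term to order v^3: the coefficient of v^3 in 4·e^(-2v) is -16/3 and in -4·tan(4v) is -256/3.
Lower-order terms cancel with the polynomial part, so the numerator is (-272/3)·v^3 + o(v^3), and the limit is (-272/3)/(-3) = 272/9.

272/9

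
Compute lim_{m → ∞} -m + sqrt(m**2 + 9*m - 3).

This has the form ∞ − ∞. Multiply and divide by the conjugate √(m^2 + 9*m - 3) + m.
That gives (9m - 3) / (√(m^2 + 9*m - 3) + m).
Divide numerator and denominator by m: the limit is 9/(2·1) = 9/2.

9/2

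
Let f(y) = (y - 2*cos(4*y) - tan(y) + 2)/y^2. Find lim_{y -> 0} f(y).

Substitution gives 0/0 (the numerator vanishes to order 2).
Expand each term to order y^2: the coefficient of y^2 in -2·cos(4y) is 16 and in −tan(y) is 0.
Lower-order terms cancel with the polynomial part, so the numerator is (16)·y^2 + o(y^2), and the limit is (16)/(1) = 16.

16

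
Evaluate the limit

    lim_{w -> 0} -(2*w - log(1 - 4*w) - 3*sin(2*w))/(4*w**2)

Substitution gives 0/0 (the numerator vanishes to order 2).
Expand each term to order w^2: the coefficient of w^2 in −ln(1 - 4w) is 8 and in -3·sin(2w) is 0.
Lower-order terms cancel with the polynomial part, so the numerator is (8)·w^2 + o(w^2), and the limit is (8)/(-4) = -2.

-2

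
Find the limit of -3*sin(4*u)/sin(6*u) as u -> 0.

-2

Substitution gives 0/0.
Divide numerator and denominator by u: sin(4u)/u → 4 and sin(6u)/u → 6, so the limit is -3·4/6 = -2.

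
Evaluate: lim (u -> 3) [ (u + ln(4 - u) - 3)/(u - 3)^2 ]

Direct substitution gives 0/0.
Apply L'Hôpital: lim (1 - 1/(4 - u))/(2*u - 6), still 0/0.
After 2 applications of L'Hôpital's rule the quotient is (-1/(4 - u)^2)/(2); substituting u = 3 gives -1/2.

-1/2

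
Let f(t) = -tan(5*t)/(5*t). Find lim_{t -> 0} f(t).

Substitution gives 0/0.
Since tan(u)/u → 1 as u → 0, tan(5t)/(5t) → 1 and the limit is 5/(-5) = -1.

-1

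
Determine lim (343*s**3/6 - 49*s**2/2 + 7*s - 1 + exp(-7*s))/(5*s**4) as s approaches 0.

2401/120

Direct substitution gives 0/0.
Apply L'Hôpital: lim (343*s^2/2 - 49*s + 7 - 7*e^(-7*s))/(20*s^3), still 0/0.
Apply L'Hôpital: lim (343*s - 49 + 49*e^(-7*s))/(60*s^2), still 0/0.
Apply L'Hôpital: lim (343 - 343*e^(-7*s))/(120*s), still 0/0.
After 4 applications of L'Hôpital's rule the quotient is (2401*e^(-7*s))/(120); substituting s = 0 gives 2401/120.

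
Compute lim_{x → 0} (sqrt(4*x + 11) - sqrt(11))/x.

2*√(11)/11

Substitution gives 0/0. Multiply numerator and denominator by the conjugate √(11 + 4x) + √11.
The numerator becomes (11 + 4x) − 11 = 4x, so the expression simplifies to 4/(√(11 + 4x) + √11).
Letting x → 0 gives 4/(2√11) = 2*√(11)/11.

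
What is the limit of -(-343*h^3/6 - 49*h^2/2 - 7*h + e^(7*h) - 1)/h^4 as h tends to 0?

-2401/24

Direct substitution gives 0/0.
Apply L'Hôpital: lim (-343*h^2/2 - 49*h + 7*e^(7*h) - 7)/(-4*h^3), still 0/0.
Apply L'Hôpital: lim (-343*h + 49*e^(7*h) - 49)/(-12*h^2), still 0/0.
Apply L'Hôpital: lim (343*e^(7*h) - 343)/(-24*h), still 0/0.
After 4 applications of L'Hôpital's rule the quotient is (2401*e^(7*h))/(-24); substituting h = 0 gives -2401/24.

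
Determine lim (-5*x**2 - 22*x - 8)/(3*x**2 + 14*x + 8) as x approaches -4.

At x = -4 both the top and bottom vanish — a removable singularity. Factoring out (x + 4) from each leaves (-5*x - 2)/(3*x + 2), which at x = -4 equals -9/5.

-9/5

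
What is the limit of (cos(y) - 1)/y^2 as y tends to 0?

-1/2

Direct substitution gives 0/0.
Apply L'Hôpital: lim (-sin(y))/(2*y), still 0/0.
After 2 applications of L'Hôpital's rule the quotient is (-cos(y))/(2); substituting y = 0 gives -1/2.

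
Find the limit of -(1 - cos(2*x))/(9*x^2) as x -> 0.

Substitution gives 0/0.
Use (1 − cos u)/u² → 1/2 with u = 2x: the limit is 2²/(2·(-9)) = -2/9.

-2/9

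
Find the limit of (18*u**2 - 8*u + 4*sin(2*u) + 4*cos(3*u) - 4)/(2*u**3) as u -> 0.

-8/3

Substitution gives 0/0 (the numerator vanishes to order 3).
Expand each term to order u^3: the coefficient of u^3 in 4·cos(3u) is 0 and in 4·sin(2u) is -16/3.
Lower-order terms cancel with the polynomial part, so the numerator is (-16/3)·u^3 + o(u^3), and the limit is (-16/3)/(2) = -8/3.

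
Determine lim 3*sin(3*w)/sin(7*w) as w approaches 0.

Substitution gives 0/0.
Divide numerator and denominator by w: sin(3w)/w → 3 and sin(7w)/w → 7, so the limit is 3·3/7 = 9/7.

9/7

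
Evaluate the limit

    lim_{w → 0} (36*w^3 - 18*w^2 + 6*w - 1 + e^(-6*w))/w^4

54

Direct substitution gives 0/0.
Apply L'Hôpital: lim (108*w^2 - 36*w + 6 - 6*e^(-6*w))/(4*w^3), still 0/0.
Apply L'Hôpital: lim (216*w - 36 + 36*e^(-6*w))/(12*w^2), still 0/0.
Apply L'Hôpital: lim (216 - 216*e^(-6*w))/(24*w), still 0/0.
After 4 applications of L'Hôpital's rule the quotient is (1296*e^(-6*w))/(24); substituting w = 0 gives 54.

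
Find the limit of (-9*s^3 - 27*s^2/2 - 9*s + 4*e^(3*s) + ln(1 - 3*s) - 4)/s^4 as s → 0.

-27/4

Substitution gives 0/0; apply L'Hôpital's rule 4 times.
After differentiating numerator and denominator 4 times the quotient is (324*e^(3*s) - 486/(3*s - 1)^4)/(24); at s = 0 this is -27/4.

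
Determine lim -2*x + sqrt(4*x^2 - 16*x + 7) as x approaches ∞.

An ∞ − ∞ form. Rationalising with the conjugate, the difference becomes (-16x + 7) / (√(4*x^2 - 16*x + 7) + 2x).
For large x the denominator behaves like 2·2x, so the quotient tends to -16/4 = -4.

-4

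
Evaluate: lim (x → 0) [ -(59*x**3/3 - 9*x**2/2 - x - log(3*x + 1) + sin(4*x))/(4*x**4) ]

-81/16

Substitution gives 0/0 (the numerator vanishes to order 4).
Expand each term to order x^4: the coefficient of x^4 in sin(4x) is 0 and in −ln(1 + 3x) is 81/4.
Lower-order terms cancel with the polynomial part, so the numerator is (81/4)·x^4 + o(x^4), and the limit is (81/4)/(-4) = -81/16.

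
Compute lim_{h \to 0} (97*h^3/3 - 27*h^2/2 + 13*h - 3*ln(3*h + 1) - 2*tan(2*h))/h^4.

Substitution gives 0/0; apply L'Hôpital's rule 4 times.
After differentiating numerator and denominator 4 times the quotient is (-256*tan(2*h)^3/cos(2*h)^2 - 512*tan(2*h)/cos(2*h)^4 + 1458/(3*h + 1)^4)/(24); at h = 0 this is 243/4.

243/4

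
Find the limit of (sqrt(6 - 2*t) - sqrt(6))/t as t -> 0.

A 0/0 form; rationalise with √(6 - 2t) + √6. This collapses the numerator to -2t, leaving -2/(√(6 - 2t) + √6) → -2/(2√6) = -√(6)/6.

-√(6)/6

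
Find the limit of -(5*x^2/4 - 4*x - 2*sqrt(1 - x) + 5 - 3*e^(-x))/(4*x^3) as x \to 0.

Substitution gives 0/0; apply L'Hôpital's rule 3 times.
After differentiating numerator and denominator 3 times the quotient is (3*e^(-x) + 3/(4*(1 - x)^(5/2)))/(-24); at x = 0 this is -5/32.

-5/32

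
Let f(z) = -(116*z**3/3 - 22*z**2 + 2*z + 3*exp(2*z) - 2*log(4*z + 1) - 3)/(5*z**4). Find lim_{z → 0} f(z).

Substitution gives 0/0 (the numerator vanishes to order 4).
Expand each term to order z^4: the coefficient of z^4 in -2·ln(1 + 4z) is 128 and in 3·e^(2z) is 2.
Lower-order terms cancel with the polynomial part, so the numerator is (130)·z^4 + o(z^4), and the limit is (130)/(-5) = -26.

-26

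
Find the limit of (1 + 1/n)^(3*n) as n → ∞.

The base → 1 and the exponent → ∞: a 1^∞ form.
Take logarithms: (3n)·ln(1 + 1/n). Since ln(1+u) ~ u for small u, this behaves like (3n)·(1/n) → 3.
So the limit is e^(3).

e^(3)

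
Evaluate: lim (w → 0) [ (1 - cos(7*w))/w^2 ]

Substitution gives 0/0.
Use (1 − cos u)/u² → 1/2 with u = 7w: the limit is 7²/(2·1) = 49/2.

49/2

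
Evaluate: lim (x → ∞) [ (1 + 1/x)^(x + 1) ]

Let L be the limit and take ln: ln L = lim (x + 1)·ln(1 + 1/x) = lim (x + 1)·(1/x + O(1/x²)) = 1.
Hence L = e^(1).

e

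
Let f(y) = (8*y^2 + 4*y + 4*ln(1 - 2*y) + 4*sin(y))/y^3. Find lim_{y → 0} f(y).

Substitution gives 0/0; apply L'Hôpital's rule 3 times.
After differentiating numerator and denominator 3 times the quotient is (-4*cos(y) + 64/(2*y - 1)^3)/(6); at y = 0 this is -34/3.

-34/3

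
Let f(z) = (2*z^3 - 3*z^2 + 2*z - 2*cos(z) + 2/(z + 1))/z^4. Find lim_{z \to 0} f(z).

23/12

Substitution gives 0/0; apply L'Hôpital's rule 4 times.
After differentiating numerator and denominator 4 times the quotient is (-2*cos(z) + 48/(z + 1)^5)/(24); at z = 0 this is 23/12.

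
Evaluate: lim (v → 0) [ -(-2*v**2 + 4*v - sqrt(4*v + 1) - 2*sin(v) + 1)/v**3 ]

11/3

Substitution gives 0/0; apply L'Hôpital's rule 3 times.
After differentiating numerator and denominator 3 times the quotient is (2*cos(v) - 24/(4*v + 1)^(5/2))/(-6); at v = 0 this is 11/3.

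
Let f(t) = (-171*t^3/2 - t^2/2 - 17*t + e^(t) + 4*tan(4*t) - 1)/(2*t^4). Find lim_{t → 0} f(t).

Substitution gives 0/0; apply L'Hôpital's rule 4 times.
After differentiating numerator and denominator 4 times the quotient is (e^(t) + 24576*tan(4*t)^5 + 40960*tan(4*t)^3 + 16384*tan(4*t))/(48); at t = 0 this is 1/48.

1/48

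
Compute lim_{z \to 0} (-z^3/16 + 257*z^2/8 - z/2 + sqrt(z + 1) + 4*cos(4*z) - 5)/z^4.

Substitution gives 0/0; apply L'Hôpital's rule 4 times.
After differentiating numerator and denominator 4 times the quotient is (1024*cos(4*z) - 15/(16*(z + 1)^(7/2)))/(24); at z = 0 this is 16369/384.

16369/384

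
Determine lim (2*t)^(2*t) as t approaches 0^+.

Base → 0⁺ and exponent → 0⁺: a 0^0 form.
Take logs: 2t·ln(2t). This is 0·(−∞); rewriting as ln(2t)/(1/(2t)) and applying L'Hôpital gives 0.
Hence the limit is e^0 = 1.

1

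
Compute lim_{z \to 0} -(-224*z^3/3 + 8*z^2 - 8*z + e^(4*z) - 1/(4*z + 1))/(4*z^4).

Substitution gives 0/0 (the numerator vanishes to order 4).
Expand each term to order z^4: the coefficient of z^4 in e^(4z) is 32/3 and in −1/(1 + 4z) is -256.
Lower-order terms cancel with the polynomial part, so the numerator is (-736/3)·z^4 + o(z^4), and the limit is (-736/3)/(-4) = 184/3.

184/3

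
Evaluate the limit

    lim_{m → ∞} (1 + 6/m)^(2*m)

e^(12)

Write it as [(1 + 6/m)^m]^(2) · (1 + 6/m)^(0). The bracketed term tends to e^(6) and the second factor to 1, so the limit is e^(12).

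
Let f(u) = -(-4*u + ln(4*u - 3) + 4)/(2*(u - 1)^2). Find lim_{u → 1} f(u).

Direct substitution gives 0/0.
Apply L'Hôpital: lim (-4 + 4/(4*u - 3))/(4 - 4*u), still 0/0.
After 2 applications of L'Hôpital's rule the quotient is (-16/(4*u - 3)^2)/(-4); substituting u = 1 gives 4.

4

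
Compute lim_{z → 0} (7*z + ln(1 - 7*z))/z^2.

-49/2

Direct substitution gives 0/0.
Apply L'Hôpital: lim (7 - 7/(1 - 7*z))/(2*z), still 0/0.
After 2 applications of L'Hôpital's rule the quotient is (-49/(1 - 7*z)^2)/(2); substituting z = 0 gives -49/2.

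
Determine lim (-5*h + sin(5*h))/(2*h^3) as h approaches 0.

Direct substitution gives 0/0.
Apply L'Hôpital: lim (5*cos(5*h) - 5)/(6*h^2), still 0/0.
Apply L'Hôpital: lim (-25*sin(5*h))/(12*h), still 0/0.
After 3 applications of L'Hôpital's rule the quotient is (-125*cos(5*h))/(12); substituting h = 0 gives -125/12.

-125/12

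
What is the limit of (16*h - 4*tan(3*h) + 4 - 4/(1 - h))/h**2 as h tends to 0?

Substitution gives 0/0; apply L'Hôpital's rule 2 times.
After differentiating numerator and denominator 2 times the quotient is (-72*tan(3*h)/cos(3*h)^2 + 8/(h - 1)^3)/(2); at h = 0 this is -4.

-4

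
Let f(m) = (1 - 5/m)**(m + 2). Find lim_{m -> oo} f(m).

Let L be the limit and take ln: ln L = lim (m + 2)·ln(1 - 5/m) = lim (m + 2)·(-5/m + O(1/m²)) = -5.
Hence L = e^(-5).

e^(-5)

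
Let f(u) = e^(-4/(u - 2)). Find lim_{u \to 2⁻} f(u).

∞

As u → 2⁻, -4/(u - 2) → +∞, so e^(-4/(u - 2)) → ∞.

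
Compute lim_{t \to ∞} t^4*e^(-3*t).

0

Write as t^4/e^{3t}, an ∞/∞ form.
Exponential growth dominates any polynomial, so repeated L'Hôpital (or the standard result) gives 0.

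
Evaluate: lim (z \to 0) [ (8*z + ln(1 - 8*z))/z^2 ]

Direct substitution gives 0/0.
Apply L'Hôpital: lim (8 - 8/(1 - 8*z))/(2*z), still 0/0.
After 2 applications of L'Hôpital's rule the quotient is (-64/(1 - 8*z)^2)/(2); substituting z = 0 gives -32.

-32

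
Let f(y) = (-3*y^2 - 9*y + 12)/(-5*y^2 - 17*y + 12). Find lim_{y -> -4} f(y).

15/23

Direct substitution gives 0/0, so factor. Both numerator and denominator have (y + 4) as a factor.
After cancelling, the expression reduces to (3 - 3*y)/(3 - 5*y).
Substituting y = -4 gives 15/23.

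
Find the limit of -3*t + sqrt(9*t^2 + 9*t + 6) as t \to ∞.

An ∞ − ∞ form. Rationalising with the conjugate, the difference becomes (9t + 6) / (√(9*t^2 + 9*t + 6) + 3t).
For large t the denominator behaves like 2·3t, so the quotient tends to 9/6 = 3/2.

3/2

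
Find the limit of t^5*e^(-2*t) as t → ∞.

Write as t^5/e^{2t}, an ∞/∞ form.
Exponential growth dominates any polynomial, so repeated L'Hôpital (or the standard result) gives 0.

0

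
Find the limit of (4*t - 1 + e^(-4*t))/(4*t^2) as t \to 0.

Direct substitution gives 0/0.
Apply L'Hôpital: lim (4 - 4*e^(-4*t))/(8*t), still 0/0.
After 2 applications of L'Hôpital's rule the quotient is (16*e^(-4*t))/(8); substituting t = 0 gives 2.

2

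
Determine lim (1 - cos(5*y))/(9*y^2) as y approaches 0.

25/18

Substitution gives 0/0.
Use (1 − cos u)/u² → 1/2 with u = 5y: the limit is 5²/(2·9) = 25/18.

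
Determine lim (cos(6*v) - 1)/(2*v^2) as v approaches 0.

-9

Direct substitution gives 0/0.
Apply L'Hôpital: lim (-6*sin(6*v))/(4*v), still 0/0.
After 2 applications of L'Hôpital's rule the quotient is (-36*cos(6*v))/(4); substituting v = 0 gives -9.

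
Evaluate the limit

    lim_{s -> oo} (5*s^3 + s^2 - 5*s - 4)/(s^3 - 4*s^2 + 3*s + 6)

Numerator and denominator both have degree 3.
Dividing every term by s^3, all lower-order terms vanish and the limit is the ratio of leading coefficients, 5/(1) = 5.

5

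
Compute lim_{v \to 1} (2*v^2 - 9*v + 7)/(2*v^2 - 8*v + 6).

At v = 1 both the top and bottom vanish — a removable singularity. Factoring out (v - 1) from each leaves (2*v - 7)/(2*v - 6), which at v = 1 equals 5/4.

5/4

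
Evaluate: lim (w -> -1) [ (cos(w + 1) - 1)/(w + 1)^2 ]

-1/2

Direct substitution gives 0/0.
Apply L'Hôpital: lim (-sin(w + 1))/(2*w + 2), still 0/0.
After 2 applications of L'Hôpital's rule the quotient is (-cos(w + 1))/(2); substituting w = -1 gives -1/2.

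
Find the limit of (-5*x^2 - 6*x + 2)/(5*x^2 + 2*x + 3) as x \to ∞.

Numerator and denominator both have degree 2.
Dividing every term by x^2, all lower-order terms vanish and the limit is the ratio of leading coefficients, -5/(5) = -1.

-1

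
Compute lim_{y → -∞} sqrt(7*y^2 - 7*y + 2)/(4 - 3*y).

√(7)/3

For large |y|, √(7*y^2 - 7*y + 2) ≈ √7·|y| and the denominator ≈ -3y.
Since y → −∞, |y| = −y, giving −√7/(-3) = √(7)/3.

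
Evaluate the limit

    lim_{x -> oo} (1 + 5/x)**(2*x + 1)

e^(10)

Let L be the limit and take ln: ln L = lim (2x + 1)·ln(1 + 5/x) = lim (2x + 1)·(5/x + O(1/x²)) = 10.
Hence L = e^(10).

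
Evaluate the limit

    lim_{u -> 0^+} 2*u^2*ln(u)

0

This is a 0·(−∞) form. Rewrite as 2·ln(u) / u^(−2) and apply L'Hôpital:
the derivative quotient is 2·(1/u) / (−2·u^(−3)) = (-2/2)·u^2 → 0.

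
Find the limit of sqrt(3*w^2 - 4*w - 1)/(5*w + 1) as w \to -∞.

For large |w|, √(3*w^2 - 4*w - 1) ≈ √3·|w| and the denominator ≈ 5w.
Since w → −∞, |w| = −w, giving −√3/(5) = -√(3)/5.

-√(3)/5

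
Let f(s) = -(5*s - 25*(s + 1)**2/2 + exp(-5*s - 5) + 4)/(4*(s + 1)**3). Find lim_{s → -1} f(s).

Direct substitution gives 0/0.
Apply L'Hôpital: lim (-25*s - 5*e^(-5*s - 5) - 20)/(-12*(s + 1)^2), still 0/0.
Apply L'Hôpital: lim (25*e^(-5*s - 5) - 25)/(-24*s - 24), still 0/0.
After 3 applications of L'Hôpital's rule the quotient is (-125*e^(-5*s - 5))/(-24); substituting s = -1 gives 125/24.

125/24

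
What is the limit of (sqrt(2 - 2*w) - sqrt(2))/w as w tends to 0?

Substitution gives 0/0. Multiply numerator and denominator by the conjugate √(2 - 2w) + √2.
The numerator becomes (2 - 2w) − 2 = -2w, so the expression simplifies to -2/(√(2 - 2w) + √2).
Letting w → 0 gives -2/(2√2) = -√(2)/2.

-√(2)/2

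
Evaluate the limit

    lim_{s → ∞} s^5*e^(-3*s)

0

Write as s^5/e^{3s}, an ∞/∞ form.
Exponential growth dominates any polynomial, so repeated L'Hôpital (or the standard result) gives 0.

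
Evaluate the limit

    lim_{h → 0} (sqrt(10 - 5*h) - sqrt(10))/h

A 0/0 form; rationalise with √(10 - 5h) + √10. This collapses the numerator to -5h, leaving -5/(√(10 - 5h) + √10) → -5/(2√10) = -√(10)/4.

-√(10)/4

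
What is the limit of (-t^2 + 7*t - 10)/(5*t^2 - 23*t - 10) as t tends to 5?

Since t = 5 makes numerator and denominator zero, (t - 5) divides both.
Cancelling it gives (2 - t)/(5*t + 2); now plug in t = 5 to get -1/9.

-1/9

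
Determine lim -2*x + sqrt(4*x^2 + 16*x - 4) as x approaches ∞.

An ∞ − ∞ form. Rationalising with the conjugate, the difference becomes (16x - 4) / (√(4*x^2 + 16*x - 4) + 2x).
For large x the denominator behaves like 2·2x, so the quotient tends to 16/4 = 4.

4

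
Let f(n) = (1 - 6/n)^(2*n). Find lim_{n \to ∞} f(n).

e^(-12)

The base → 1 and the exponent → ∞: a 1^∞ form.
Take logarithms: (2n)·ln(1 - 6/n). Since ln(1+u) ~ u for small u, this behaves like (2n)·(-6/n) → -12.
So the limit is e^(-12).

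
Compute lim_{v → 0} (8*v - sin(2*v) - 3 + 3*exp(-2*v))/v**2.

6

Substitution gives 0/0 (the numerator vanishes to order 2).
Expand each term to order v^2: the coefficient of v^2 in 3·e^(-2v) is 6 and in −sin(2v) is 0.
Lower-order terms cancel with the polynomial part, so the numerator is (6)·v^2 + o(v^2), and the limit is (6)/(1) = 6.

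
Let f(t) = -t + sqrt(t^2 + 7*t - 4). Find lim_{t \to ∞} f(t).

This has the form ∞ − ∞. Multiply and divide by the conjugate √(t^2 + 7*t - 4) + t.
That gives (7t - 4) / (√(t^2 + 7*t - 4) + t).
Divide numerator and denominator by t: the limit is 7/(2·1) = 7/2.

7/2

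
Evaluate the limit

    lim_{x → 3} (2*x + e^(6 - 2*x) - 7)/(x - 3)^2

2

Direct substitution gives 0/0.
Apply L'Hôpital: lim (2 - 2*e^(6 - 2*x))/(2*x - 6), still 0/0.
After 2 applications of L'Hôpital's rule the quotient is (4*e^(6 - 2*x))/(2); substituting x = 3 gives 2.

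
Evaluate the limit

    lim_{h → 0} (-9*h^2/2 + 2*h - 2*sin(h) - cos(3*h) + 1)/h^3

Substitution gives 0/0; apply L'Hôpital's rule 3 times.
After differentiating numerator and denominator 3 times the quotient is (-27*sin(3*h) + 2*cos(h))/(6); at h = 0 this is 1/3.

1/3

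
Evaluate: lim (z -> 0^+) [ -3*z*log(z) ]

This is a 0·(−∞) form. Rewrite as -3·ln(z) / z^(−1) and apply L'Hôpital:
the derivative quotient is -3·(1/z) / (−1·z^(−2)) = (3/1)·z^1 → 0.

0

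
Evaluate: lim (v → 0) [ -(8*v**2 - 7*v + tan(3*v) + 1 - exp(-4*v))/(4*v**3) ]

-59/12

Substitution gives 0/0 (the numerator vanishes to order 3).
Expand each term to order v^3: the coefficient of v^3 in tan(3v) is 9 and in −e^(-4v) is 32/3.
Lower-order terms cancel with the polynomial part, so the numerator is (59/3)·v^3 + o(v^3), and the limit is (59/3)/(-4) = -59/12.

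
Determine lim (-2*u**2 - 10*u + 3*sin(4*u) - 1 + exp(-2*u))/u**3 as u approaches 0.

-100/3

Substitution gives 0/0; apply L'Hôpital's rule 3 times.
After differentiating numerator and denominator 3 times the quotient is (-192*cos(4*u) - 8*e^(-2*u))/(6); at u = 0 this is -100/3.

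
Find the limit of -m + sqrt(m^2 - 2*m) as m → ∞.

-1

An ∞ − ∞ form. Rationalising with the conjugate, the difference becomes (-2m) / (√(m^2 - 2*m) + m).
For large m the denominator behaves like 2·m, so the quotient tends to -2/2 = -1.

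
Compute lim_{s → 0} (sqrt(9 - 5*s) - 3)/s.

Substitution gives 0/0. Multiply numerator and denominator by the conjugate √(9 - 5s) + √9.
The numerator becomes (9 - 5s) − 9 = -5s, so the expression simplifies to -5/(√(9 - 5s) + √9).
Letting s → 0 gives -5/(2√9) = -5/6.

-5/6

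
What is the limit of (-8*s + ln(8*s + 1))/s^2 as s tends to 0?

Direct substitution gives 0/0.
Apply L'Hôpital: lim (-8 + 8/(8*s + 1))/(2*s), still 0/0.
After 2 applications of L'Hôpital's rule the quotient is (-64/(8*s + 1)^2)/(2); substituting s = 0 gives -32.

-32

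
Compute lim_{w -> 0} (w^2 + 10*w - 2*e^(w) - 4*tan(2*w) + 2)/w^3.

Substitution gives 0/0 (the numerator vanishes to order 3).
Expand each term to order w^3: the coefficient of w^3 in -4·tan(2w) is -32/3 and in -2·e^(w) is -1/3.
Lower-order terms cancel with the polynomial part, so the numerator is (-11)·w^3 + o(w^3), and the limit is (-11)/(1) = -11.

-11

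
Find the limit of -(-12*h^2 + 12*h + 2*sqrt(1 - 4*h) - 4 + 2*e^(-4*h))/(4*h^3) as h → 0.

Substitution gives 0/0 (the numerator vanishes to order 3).
Expand each term to order h^3: the coefficient of h^3 in 2·e^(-4h) is -64/3 and in 2·√(1 - 4h) is -8.
Lower-order terms cancel with the polynomial part, so the numerator is (-88/3)·h^3 + o(h^3), and the limit is (-88/3)/(-4) = 22/3.

22/3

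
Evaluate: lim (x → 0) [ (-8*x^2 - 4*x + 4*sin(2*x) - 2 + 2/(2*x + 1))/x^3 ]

Substitution gives 0/0 (the numerator vanishes to order 3).
Expand each term to order x^3: the coefficient of x^3 in 2·1/(1 + 2x) is -16 and in 4·sin(2x) is -16/3.
Lower-order terms cancel with the polynomial part, so the numerator is (-64/3)·x^3 + o(x^3), and the limit is (-64/3)/(1) = -64/3.

-64/3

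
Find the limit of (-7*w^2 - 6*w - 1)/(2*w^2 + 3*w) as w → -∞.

-7/2

Numerator and denominator both have degree 2.
Dividing every term by w^2, all lower-order terms vanish and the limit is the ratio of leading coefficients, -7/(2) = -7/2.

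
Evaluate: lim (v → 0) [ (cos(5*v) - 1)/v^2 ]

-25/2

Direct substitution gives 0/0.
Apply L'Hôpital: lim (-5*sin(5*v))/(2*v), still 0/0.
After 2 applications of L'Hôpital's rule the quotient is (-25*cos(5*v))/(2); substituting v = 0 gives -25/2.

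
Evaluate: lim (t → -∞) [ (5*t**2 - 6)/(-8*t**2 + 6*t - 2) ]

Numerator and denominator both have degree 2.
Dividing every term by t^2, all lower-order terms vanish and the limit is the ratio of leading coefficients, 5/(-8) = -5/8.

-5/8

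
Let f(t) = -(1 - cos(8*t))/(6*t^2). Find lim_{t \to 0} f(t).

-16/3

Substitution gives 0/0.
Use (1 − cos u)/u² → 1/2 with u = 8t: the limit is 8²/(2·(-6)) = -16/3.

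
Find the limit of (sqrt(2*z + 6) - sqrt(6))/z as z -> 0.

A 0/0 form; rationalise with √(6 + 2z) + √6. This collapses the numerator to 2z, leaving 2/(√(6 + 2z) + √6) → 2/(2√6) = √(6)/6.

√(6)/6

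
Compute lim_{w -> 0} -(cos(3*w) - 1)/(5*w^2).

9/10

Direct substitution gives 0/0.
Apply L'Hôpital: lim (-3*sin(3*w))/(-10*w), still 0/0.
After 2 applications of L'Hôpital's rule the quotient is (-9*cos(3*w))/(-10); substituting w = 0 gives 9/10.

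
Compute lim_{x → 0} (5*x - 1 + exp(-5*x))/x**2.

25/2

Direct substitution gives 0/0.
Apply L'Hôpital: lim (5 - 5*e^(-5*x))/(2*x), still 0/0.
After 2 applications of L'Hôpital's rule the quotient is (25*e^(-5*x))/(2); substituting x = 0 gives 25/2.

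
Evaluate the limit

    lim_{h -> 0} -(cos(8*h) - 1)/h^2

Direct substitution gives 0/0.
Apply L'Hôpital: lim (-8*sin(8*h))/(-2*h), still 0/0.
After 2 applications of L'Hôpital's rule the quotient is (-64*cos(8*h))/(-2); substituting h = 0 gives 32.

32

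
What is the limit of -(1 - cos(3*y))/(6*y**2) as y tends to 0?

-3/4

Substitution gives 0/0.
Use (1 − cos u)/u² → 1/2 with u = 3y: the limit is 3²/(2·(-6)) = -3/4.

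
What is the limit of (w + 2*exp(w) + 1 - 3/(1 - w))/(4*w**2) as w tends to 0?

-1/2

Substitution gives 0/0 (the numerator vanishes to order 2).
Expand each term to order w^2: the coefficient of w^2 in -3·1/(1 - w) is -3 and in 2·e^(w) is 1.
Lower-order terms cancel with the polynomial part, so the numerator is (-2)·w^2 + o(w^2), and the limit is (-2)/(4) = -1/2.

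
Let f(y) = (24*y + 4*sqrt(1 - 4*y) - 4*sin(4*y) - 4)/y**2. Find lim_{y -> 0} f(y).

-8

Substitution gives 0/0; apply L'Hôpital's rule 2 times.
After differentiating numerator and denominator 2 times the quotient is (64*sin(4*y) - 16/(1 - 4*y)^(3/2))/(2); at y = 0 this is -8.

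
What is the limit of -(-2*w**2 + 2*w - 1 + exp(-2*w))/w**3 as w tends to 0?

Direct substitution gives 0/0.
Apply L'Hôpital: lim (-4*w + 2 - 2*e^(-2*w))/(-3*w^2), still 0/0.
Apply L'Hôpital: lim (-4 + 4*e^(-2*w))/(-6*w), still 0/0.
After 3 applications of L'Hôpital's rule the quotient is (-8*e^(-2*w))/(-6); substituting w = 0 gives 4/3.

4/3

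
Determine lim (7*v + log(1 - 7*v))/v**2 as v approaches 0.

-49/2

Direct substitution gives 0/0.
Apply L'Hôpital: lim (7 - 7/(1 - 7*v))/(2*v), still 0/0.
After 2 applications of L'Hôpital's rule the quotient is (-49/(1 - 7*v)^2)/(2); substituting v = 0 gives -49/2.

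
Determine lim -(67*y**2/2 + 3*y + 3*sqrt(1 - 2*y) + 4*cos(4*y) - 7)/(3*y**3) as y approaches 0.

Substitution gives 0/0 (the numerator vanishes to order 3).
Expand each term to order y^3: the coefficient of y^3 in 3·√(1 - 2y) is -3/2 and in 4·cos(4y) is 0.
Lower-order terms cancel with the polynomial part, so the numerator is (-3/2)·y^3 + o(y^3), and the limit is (-3/2)/(-3) = 1/2.

1/2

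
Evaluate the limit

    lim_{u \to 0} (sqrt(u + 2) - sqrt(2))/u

Substitution gives 0/0. Multiply numerator and denominator by the conjugate √(2 + u) + √2.
The numerator becomes (2 + u) − 2 = u, so the expression simplifies to 1/(√(2 + u) + √2).
Letting u → 0 gives 1/(2√2) = √(2)/4.

√(2)/4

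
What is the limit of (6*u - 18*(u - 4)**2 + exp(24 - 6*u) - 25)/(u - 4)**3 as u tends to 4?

-36

Direct substitution gives 0/0.
Apply L'Hôpital: lim (-36*u - 6*e^(24 - 6*u) + 150)/(3*(u - 4)^2), still 0/0.
Apply L'Hôpital: lim (36*e^(24 - 6*u) - 36)/(6*u - 24), still 0/0.
After 3 applications of L'Hôpital's rule the quotient is (-216*e^(24 - 6*u))/(6); substituting u = 4 gives -36.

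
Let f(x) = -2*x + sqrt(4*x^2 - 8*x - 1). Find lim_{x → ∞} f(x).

-2

An ∞ − ∞ form. Rationalising with the conjugate, the difference becomes (-8x - 1) / (√(4*x^2 - 8*x - 1) + 2x).
For large x the denominator behaves like 2·2x, so the quotient tends to -8/4 = -2.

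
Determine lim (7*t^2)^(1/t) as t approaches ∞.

Base → ∞ and exponent → 0: an ∞^0 form.
Take logs: (1/t)·ln(7·t^2) = (ln 7 + 2·ln t)/t → 0.
So the limit is e^0 = 1.

1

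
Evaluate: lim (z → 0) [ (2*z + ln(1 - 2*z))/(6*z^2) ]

Direct substitution gives 0/0.
Apply L'Hôpital: lim (2 - 2/(1 - 2*z))/(12*z), still 0/0.
After 2 applications of L'Hôpital's rule the quotient is (-4/(1 - 2*z)^2)/(12); substituting z = 0 gives -1/3.

-1/3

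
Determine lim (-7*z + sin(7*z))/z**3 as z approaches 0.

Direct substitution gives 0/0.
Apply L'Hôpital: lim (7*cos(7*z) - 7)/(3*z^2), still 0/0.
Apply L'Hôpital: lim (-49*sin(7*z))/(6*z), still 0/0.
After 3 applications of L'Hôpital's rule the quotient is (-343*cos(7*z))/(6); substituting z = 0 gives -343/6.

-343/6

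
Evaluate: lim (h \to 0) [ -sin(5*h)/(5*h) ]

Substitution gives 0/0.
Write it as (5/(-5))·sin(5h)/(5h); since sin(u)/u → 1, the limit is -1.

-1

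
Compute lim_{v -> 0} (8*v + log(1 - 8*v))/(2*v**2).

-16

Direct substitution gives 0/0.
Apply L'Hôpital: lim (8 - 8/(1 - 8*v))/(4*v), still 0/0.
After 2 applications of L'Hôpital's rule the quotient is (-64/(1 - 8*v)^2)/(4); substituting v = 0 gives -16.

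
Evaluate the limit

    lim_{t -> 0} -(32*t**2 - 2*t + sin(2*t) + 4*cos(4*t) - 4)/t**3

4/3

Substitution gives 0/0 (the numerator vanishes to order 3).
Expand each term to order t^3: the coefficient of t^3 in sin(2t) is -4/3 and in 4·cos(4t) is 0.
Lower-order terms cancel with the polynomial part, so the numerator is (-4/3)·t^3 + o(t^3), and the limit is (-4/3)/(-1) = 4/3.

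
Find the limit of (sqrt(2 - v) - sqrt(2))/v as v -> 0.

Substitution gives 0/0. Multiply numerator and denominator by the conjugate √(2 - v) + √2.
The numerator becomes (2 - v) − 2 = -v, so the expression simplifies to -1/(√(2 - v) + √2).
Letting v → 0 gives -1/(2√2) = -√(2)/4.

-√(2)/4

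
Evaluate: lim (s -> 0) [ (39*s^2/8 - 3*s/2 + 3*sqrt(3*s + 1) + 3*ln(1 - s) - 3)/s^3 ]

Substitution gives 0/0 (the numerator vanishes to order 3).
Expand each term to order s^3: the coefficient of s^3 in 3·ln(1 - s) is -1 and in 3·√(1 + 3s) is 81/16.
Lower-order terms cancel with the polynomial part, so the numerator is (65/16)·s^3 + o(s^3), and the limit is (65/16)/(1) = 65/16.

65/16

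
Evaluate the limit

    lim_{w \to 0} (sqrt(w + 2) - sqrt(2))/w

√(2)/4

Substitution gives 0/0. Multiply numerator and denominator by the conjugate √(2 + w) + √2.
The numerator becomes (2 + w) − 2 = w, so the expression simplifies to 1/(√(2 + w) + √2).
Letting w → 0 gives 1/(2√2) = √(2)/4.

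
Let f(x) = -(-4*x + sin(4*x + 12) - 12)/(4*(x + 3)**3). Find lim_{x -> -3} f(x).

8/3

Direct substitution gives 0/0.
Apply L'Hôpital: lim (4*cos(4*x + 12) - 4)/(-12*(x + 3)^2), still 0/0.
Apply L'Hôpital: lim (-16*sin(4*x + 12))/(-24*x - 72), still 0/0.
After 3 applications of L'Hôpital's rule the quotient is (-64*cos(4*x + 12))/(-24); substituting x = -3 gives 8/3.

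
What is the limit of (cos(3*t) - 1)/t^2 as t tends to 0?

-9/2

Direct substitution gives 0/0.
Apply L'Hôpital: lim (-3*sin(3*t))/(2*t), still 0/0.
After 2 applications of L'Hôpital's rule the quotient is (-9*cos(3*t))/(2); substituting t = 0 gives -9/2.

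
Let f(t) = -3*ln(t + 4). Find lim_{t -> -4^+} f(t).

As t → -4⁺, t + 4 → 0⁺ and ln(t + 4) → −∞.
Multiplying by -3 gives ∞.

∞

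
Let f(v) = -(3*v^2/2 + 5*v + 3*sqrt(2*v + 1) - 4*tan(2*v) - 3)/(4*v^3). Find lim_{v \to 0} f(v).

55/24

Substitution gives 0/0; apply L'Hôpital's rule 3 times.
After differentiating numerator and denominator 3 times the quotient is (-128*tan(2*v)^2/cos(2*v)^2 - 64/cos(2*v)^4 + 9/(2*v + 1)^(5/2))/(-24); at v = 0 this is 55/24.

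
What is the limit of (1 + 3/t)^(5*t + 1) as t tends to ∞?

e^(15)

Let L be the limit and take ln: ln L = lim (5t + 1)·ln(1 + 3/t) = lim (5t + 1)·(3/t + O(1/t²)) = 15.
Hence L = e^(15).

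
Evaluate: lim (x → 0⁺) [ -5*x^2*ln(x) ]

0

This is a 0·(−∞) form. Rewrite as -5·ln(x) / x^(−2) and apply L'Hôpital:
the derivative quotient is -5·(1/x) / (−2·x^(−3)) = (5/2)·x^2 → 0.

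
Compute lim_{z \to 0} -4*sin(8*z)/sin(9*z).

-32/9

Substitution gives 0/0.
Divide numerator and denominator by z: sin(8z)/z → 8 and sin(9z)/z → 9, so the limit is -4·8/9 = -32/9.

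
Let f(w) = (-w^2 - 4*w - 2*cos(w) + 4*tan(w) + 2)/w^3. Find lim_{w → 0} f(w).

Substitution gives 0/0 (the numerator vanishes to order 3).
Expand each term to order w^3: the coefficient of w^3 in 4·tan(w) is 4/3 and in -2·cos(w) is 0.
Lower-order terms cancel with the polynomial part, so the numerator is (4/3)·w^3 + o(w^3), and the limit is (4/3)/(1) = 4/3.

4/3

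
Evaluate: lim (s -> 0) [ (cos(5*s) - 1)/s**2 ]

Direct substitution gives 0/0.
Apply L'Hôpital: lim (-5*sin(5*s))/(2*s), still 0/0.
After 2 applications of L'Hôpital's rule the quotient is (-25*cos(5*s))/(2); substituting s = 0 gives -25/2.

-25/2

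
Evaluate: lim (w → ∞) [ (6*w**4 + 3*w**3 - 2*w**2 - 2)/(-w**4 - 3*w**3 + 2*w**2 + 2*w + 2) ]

-6

Numerator and denominator both have degree 4.
Dividing every term by w^4, all lower-order terms vanish and the limit is the ratio of leading coefficients, 6/(-1) = -6.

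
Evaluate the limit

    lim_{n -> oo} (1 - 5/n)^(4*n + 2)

e^(-20)

The base → 1 and the exponent → ∞: a 1^∞ form.
Take logarithms: (4n + 2)·ln(1 - 5/n). Since ln(1+u) ~ u for small u, this behaves like (4n)·(-5/n) → -20.
So the limit is e^(-20).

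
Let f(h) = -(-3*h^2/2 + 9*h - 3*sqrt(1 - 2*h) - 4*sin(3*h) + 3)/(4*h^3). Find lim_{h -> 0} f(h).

-39/8

Substitution gives 0/0 (the numerator vanishes to order 3).
Expand each term to order h^3: the coefficient of h^3 in -4·sin(3h) is 18 and in -3·√(1 - 2h) is 3/2.
Lower-order terms cancel with the polynomial part, so the numerator is (39/2)·h^3 + o(h^3), and the limit is (39/2)/(-4) = -39/8.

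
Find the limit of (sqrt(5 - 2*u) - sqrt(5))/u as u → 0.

-√(5)/5

Substitution gives 0/0. Multiply numerator and denominator by the conjugate √(5 - 2u) + √5.
The numerator becomes (5 - 2u) − 5 = -2u, so the expression simplifies to -2/(√(5 - 2u) + √5).
Letting u → 0 gives -2/(2√5) = -√(5)/5.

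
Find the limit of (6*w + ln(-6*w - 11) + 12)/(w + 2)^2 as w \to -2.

-18

Direct substitution gives 0/0.
Apply L'Hôpital: lim (6 - 6/(-6*w - 11))/(2*w + 4), still 0/0.
After 2 applications of L'Hôpital's rule the quotient is (-36/(-6*w - 11)^2)/(2); substituting w = -2 gives -18.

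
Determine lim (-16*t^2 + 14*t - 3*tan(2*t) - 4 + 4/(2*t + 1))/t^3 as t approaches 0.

-40

Substitution gives 0/0 (the numerator vanishes to order 3).
Expand each term to order t^3: the coefficient of t^3 in 4·1/(1 + 2t) is -32 and in -3·tan(2t) is -8.
Lower-order terms cancel with the polynomial part, so the numerator is (-40)·t^3 + o(t^3), and the limit is (-40)/(1) = -40.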